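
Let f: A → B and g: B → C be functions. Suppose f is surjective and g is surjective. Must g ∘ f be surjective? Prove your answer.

Let c ∈ C. Since g is surjective, there is b ∈ B with g(b) = c. Since f is surjective, there is a ∈ A with f(a) = b.
Then (g ∘ f)(a) = g(b) = c. Thus g ∘ f is surjective.

surjective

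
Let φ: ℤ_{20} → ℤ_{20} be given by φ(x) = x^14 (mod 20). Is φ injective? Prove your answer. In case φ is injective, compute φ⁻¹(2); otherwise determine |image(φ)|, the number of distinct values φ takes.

6

φ(4): Repeated squaring mod 20: 4^1 ≡ 4, 4^2 ≡ 4² = 16, 4^4 ≡ 16² = 256 ≡ 16, 4^8 ≡ 16² = 256 ≡ 16. Since 14 = 8 + 4 + 2, 4^14 ≡ 16·16·16: 16·16 = 256 ≡ 16, then 16·16 = 256 ≡ 16. So 4^14 ≡ 16 (mod 20).
φ(6): Repeated squaring mod 20: 6^1 ≡ 6, 6^2 ≡ 6² = 36 ≡ 16, 6^4 ≡ 16² = 256 ≡ 16, 6^8 ≡ 16² = 256 ≡ 16. Since 14 = 8 + 4 + 2, 6^14 ≡ 16·16·16: 16·16 = 256 ≡ 16, then 16·16 = 256 ≡ 16. So 6^14 ≡ 16 (mod 20).
So φ(4) = φ(6) = 16 while 4 ≠ 6, thus φ is not injective.
Since φ is not injective, we determine |image(φ)|. Computing x^14 mod 20 for each x (by repeated squaring, reducing mod 20 at every step), the values φ(0), φ(1), …, φ(19) are: 0, 1, 4, 9, 16, 5, 16, 9, 4, 1, 0, 1, 4, 9, 16, 5, 16, 9, 4, 1.
The distinct values are {0, 1, 4, 5, 9, 16}; there are 6 of them.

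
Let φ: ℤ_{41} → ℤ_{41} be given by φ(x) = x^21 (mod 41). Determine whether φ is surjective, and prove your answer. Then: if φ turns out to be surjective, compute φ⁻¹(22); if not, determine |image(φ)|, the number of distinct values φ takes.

19

Since 41 is prime, the nonzero elements of ℤ_{41} form a cyclic group of order 40.
As gcd(21, 40) = 1, raising to the 21st power is a bijection on this group: if s^21 ≡ t^21 then (st^{−1})^21 = 1, and the only element of order dividing gcd(21, 40) = 1 is 1, so s = t.
With φ(0) = 0 this makes φ injective on all of ℤ_{41}, hence bijective (finite equal-size domain and codomain). In particular φ is surjective.
Since φ is surjective, we find the preimage of 22. The inverse of x ↦ x^21 on (ℤ_{41})^× is x ↦ x^21, because 21·21 = 441 = 11·40 + 1 ≡ 1 (mod 40) and x^{40} = 1 for x ≠ 0 (Fermat). So φ⁻¹(22) = 22^21 mod 41.
Repeated squaring mod 41: 22^1 ≡ 22, 22^2 ≡ 22² = 484 ≡ 33, 22^4 ≡ 33² = 1089 ≡ 23, 22^8 ≡ 23² = 529 ≡ 37, 22^16 ≡ 37² = 1369 ≡ 16. Since 21 = 16 + 4 + 1, 22^21 ≡ 16·23·22: 16·23 = 368 ≡ 40, then 40·22 = 880 ≡ 19. So 22^21 ≡ 19 (mod 41).
Hence φ⁻¹(22) = 19.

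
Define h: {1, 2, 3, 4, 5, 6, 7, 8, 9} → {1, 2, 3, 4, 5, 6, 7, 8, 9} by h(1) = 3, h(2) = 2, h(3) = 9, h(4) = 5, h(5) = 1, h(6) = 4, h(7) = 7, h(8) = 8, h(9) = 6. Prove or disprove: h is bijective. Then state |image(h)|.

9

The values 3, 2, 9, 5, 1, 4, 7, 8, 6 are a permutation of {1, 2, 3, 4, 5, 6, 7, 8, 9}: each element appears exactly once.
So h is injective and surjective, hence bijective.
The image of h is {1, 2, 3, 4, 5, 6, 7, 8, 9}, which has 9 elements.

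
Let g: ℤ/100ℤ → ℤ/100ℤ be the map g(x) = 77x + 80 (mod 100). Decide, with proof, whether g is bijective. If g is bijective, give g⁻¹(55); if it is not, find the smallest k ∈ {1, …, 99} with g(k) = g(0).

If g(x_1) = g(x_2), then 77x_1 ≡ 77x_2 (mod 100). Because gcd(77, 100) = 1, we may cancel 77 to get x_1 ≡ x_2 (mod 100).
We now compute 77⁻¹ mod 100 explicitly. Euclid's algorithm: 100 = 1·77 + 23, 77 = 3·23 + 8, 23 = 2·8 + 7, 8 = 1·7 + 1; back-substituting gives 1 = 13·77 − 10·100, so 77⁻¹ ≡ 13 (mod 100).
For any y ∈ ℤ/100ℤ, x = 13(y − 80) mod 100 satisfies g(x) = 77·13(y − 80) + 80 ≡ y (since 77·13 ≡ 1 mod 100). So every y has a preimage.
Therefore g is bijective.
Since g is bijective, we compute g⁻¹(55): solve 77x + 80 ≡ 55 (mod 100), i.e. 77x ≡ 75 (mod 100).
Multiplying by 77⁻¹ = 13 gives x ≡ 13·75 = 975 = 9·100 + 75 ≡ 75 (mod 100).
Check: g(75) = 77·75 + 80 = 5855 = 58·100 + 55 ≡ 55 (mod 100).

75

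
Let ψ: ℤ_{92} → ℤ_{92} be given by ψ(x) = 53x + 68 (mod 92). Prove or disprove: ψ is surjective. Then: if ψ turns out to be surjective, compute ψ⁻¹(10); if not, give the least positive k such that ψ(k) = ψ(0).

18

Since gcd(53, 92) = 1, 53 is invertible modulo 92. Euclid's algorithm: 92 = 1·53 + 39, 53 = 1·39 + 14, 39 = 2·14 + 11, 14 = 1·11 + 3, 11 = 3·3 + 2, 3 = 1·2 + 1; back-substituting gives 1 = 33·53 − 19·92, so 53⁻¹ ≡ 33 (mod 92).
Then y ↦ 33(y − 68) is a two-sided inverse to ψ, so every y ∈ ℤ_{92} has a preimage.
So ψ is surjective.
Since ψ is surjective, we find ψ⁻¹(10): we need 53x ≡ 10 − 68 ≡ 34 (mod 92). Using 53⁻¹ = 33: x ≡ 33·34 = 1122 = 12·92 + 18, so x = 18.
Check: ψ(18) = 53·18 + 68 = 1022 = 11·92 + 10 ≡ 10 (mod 92).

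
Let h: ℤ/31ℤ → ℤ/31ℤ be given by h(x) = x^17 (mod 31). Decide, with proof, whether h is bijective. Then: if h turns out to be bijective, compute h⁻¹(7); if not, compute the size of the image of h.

Since 31 is prime, the nonzero elements of ℤ/31ℤ form a cyclic group of order 30.
As gcd(17, 30) = 1, raising to the 17th power is a bijection on this group: if s^17 ≡ t^17 then (st^{−1})^17 = 1, and the only element of order dividing gcd(17, 30) = 1 is 1, so s = t.
With h(0) = 0 this makes h injective on all of ℤ/31ℤ, hence bijective (finite equal-size domain and codomain). In particular h is bijective.
Since h is bijective, we find the preimage of 7. The inverse of x ↦ x^17 on (ℤ/31ℤ)^× is x ↦ x^23, because 17·23 = 391 = 13·30 + 1 ≡ 1 (mod 30) and x^{30} = 1 for x ≠ 0 (Fermat). So h⁻¹(7) = 7^23 mod 31.
Repeated squaring mod 31: 7^1 ≡ 7, 7^2 ≡ 7² = 49 ≡ 18, 7^4 ≡ 18² = 324 ≡ 14, 7^8 ≡ 14² = 196 ≡ 10, 7^16 ≡ 10² = 100 ≡ 7. Since 23 = 16 + 4 + 2 + 1, 7^23 ≡ 7·14·18·7: 7·14 = 98 ≡ 5, then 5·18 = 90 ≡ 28, then 28·7 = 196 ≡ 10. So 7^23 ≡ 10 (mod 31).
Hence h⁻¹(7) = 10.

10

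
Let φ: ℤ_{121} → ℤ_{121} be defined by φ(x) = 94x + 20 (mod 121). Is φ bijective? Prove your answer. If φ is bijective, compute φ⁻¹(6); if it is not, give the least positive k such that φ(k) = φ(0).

Suppose φ(s) = φ(t) in ℤ_{121}. Then 94s + 20 ≡ 94t + 20 (mod 121), so 94(s − t) ≡ 0 (mod 121).
Since gcd(94, 121) = 1, 94 is invertible modulo 121, so s − t ≡ 0 (mod 121), i.e. s = t.
We now compute 94⁻¹ mod 121 explicitly. Euclid's algorithm: 121 = 1·94 + 27, 94 = 3·27 + 13, 27 = 2·13 + 1; back-substituting gives 1 = 112·94 − 87·121, so 94⁻¹ ≡ 112 (mod 121).
Then y ↦ 112(y − 20) is a two-sided inverse to φ, so every y ∈ ℤ_{121} has a preimage.
Thus φ is bijective.
Since φ is bijective, we compute φ⁻¹(6): solve 94x + 20 ≡ 6 (mod 121), i.e. 94x ≡ 107 (mod 121).
Multiplying by 94⁻¹ = 112 gives x ≡ 112·107 = 11984 = 99·121 + 5 ≡ 5 (mod 121).
Check: φ(5) = 94·5 + 20 = 490 = 4·121 + 6 ≡ 6 (mod 121).

5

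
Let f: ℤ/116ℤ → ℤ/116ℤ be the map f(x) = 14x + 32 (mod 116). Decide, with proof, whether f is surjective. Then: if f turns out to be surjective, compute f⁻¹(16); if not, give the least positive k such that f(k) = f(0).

By definition, surjectivity means every element of the codomain has a preimage under f.
Since gcd(14, 116) = 2, we have 14x ≡ 0 (mod 2) for all x, so f(x) ≡ 0 (mod 2).
But 1 ≢ 0 (mod 2), so 1 ∈ ℤ/116ℤ has no preimage. Therefore f is not surjective.
Since f is not surjective, we find the least positive k with f(k) = f(0): this means 14k ≡ 0 (mod 116), i.e. 116 ∣ 14k. Since gcd(14, 116) = 2, dividing through by 2 this holds exactly when 58 ∣ 7k, and as gcd(7, 58) = 1, exactly when 58 ∣ k.
The smallest positive such k is 58.

58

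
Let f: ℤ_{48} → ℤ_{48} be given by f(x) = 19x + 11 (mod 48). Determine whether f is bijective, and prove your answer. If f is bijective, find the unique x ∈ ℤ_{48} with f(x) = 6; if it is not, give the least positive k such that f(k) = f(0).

Recall: f is injective if f(u) = f(v) implies u = v.
If f(u) = f(v), then 19u ≡ 19v (mod 48). Because gcd(19, 48) = 1, we may cancel 19 to get u ≡ v (mod 48).
We now compute 19⁻¹ mod 48 explicitly. Euclid's algorithm: 48 = 2·19 + 10, 19 = 1·10 + 9, 10 = 1·9 + 1; back-substituting gives 1 = 43·19 − 17·48, so 19⁻¹ ≡ 43 (mod 48).
For any y ∈ ℤ_{48}, x = 43(y − 11) mod 48 satisfies f(x) = 19·43(y − 11) + 11 ≡ y (since 19·43 ≡ 1 mod 48). So every y has a preimage.
Therefore f is bijective.
Since f is bijective, we compute f⁻¹(6): solve 19x + 11 ≡ 6 (mod 48), i.e. 19x ≡ 43 (mod 48).
Multiplying by 19⁻¹ = 43 gives x ≡ 43·43 = 1849 = 38·48 + 25 ≡ 25 (mod 48).
Check: f(25) = 19·25 + 11 = 486 = 10·48 + 6 ≡ 6 (mod 48).

25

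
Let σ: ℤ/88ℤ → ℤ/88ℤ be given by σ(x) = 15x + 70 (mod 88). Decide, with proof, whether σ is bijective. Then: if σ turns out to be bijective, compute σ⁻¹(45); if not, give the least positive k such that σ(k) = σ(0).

Recall that injectivity means: for all s, t in the domain, σ(s) = σ(t) implies s = t.
If σ(s) = σ(t), then 15s ≡ 15t (mod 88). Because gcd(15, 88) = 1, we may cancel 15 to get s ≡ t (mod 88).
We now compute 15⁻¹ mod 88 explicitly. Euclid's algorithm: 88 = 5·15 + 13, 15 = 1·13 + 2, 13 = 6·2 + 1; back-substituting gives 1 = 47·15 − 8·88, so 15⁻¹ ≡ 47 (mod 88).
For any y ∈ ℤ/88ℤ, x = 47(y − 70) mod 88 satisfies σ(x) = 15·47(y − 70) + 70 ≡ y (since 15·47 ≡ 1 mod 88). So every y has a preimage.
Hence σ is bijective.
Since σ is bijective, we compute σ⁻¹(45): solve 15x + 70 ≡ 45 (mod 88), i.e. 15x ≡ 63 (mod 88).
Multiplying by 15⁻¹ = 47 gives x ≡ 47·63 = 2961 = 33·88 + 57 ≡ 57 (mod 88).
Check: σ(57) = 15·57 + 70 = 925 = 10·88 + 45 ≡ 45 (mod 88).

57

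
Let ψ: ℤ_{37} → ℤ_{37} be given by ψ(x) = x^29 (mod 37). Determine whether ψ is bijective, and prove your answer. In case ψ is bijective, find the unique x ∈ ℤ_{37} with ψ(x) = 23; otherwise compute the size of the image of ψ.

8

Since 37 is prime, the nonzero elements of ℤ_{37} form a cyclic group of order 36.
As gcd(29, 36) = 1, raising to the 29th power is a bijection on this group: if x_1^29 ≡ x_2^29 then (x_1x_2^{−1})^29 = 1, and the only element of order dividing gcd(29, 36) = 1 is 1, so x_1 = x_2.
With ψ(0) = 0 this makes ψ injective on all of ℤ_{37}, hence bijective (finite equal-size domain and codomain). In particular ψ is bijective.
Since ψ is bijective, we find the preimage of 23. The inverse of x ↦ x^29 on (ℤ_{37})^× is x ↦ x^5, because 29·5 = 145 = 4·36 + 1 ≡ 1 (mod 36) and x^{36} = 1 for x ≠ 0 (Fermat). So ψ⁻¹(23) = 23^5 mod 37.
Repeated squaring mod 37: 23^1 ≡ 23, 23^2 ≡ 23² = 529 ≡ 11, 23^4 ≡ 11² = 121 ≡ 10. Since 5 = 4 + 1, 23^5 ≡ 10·23: 10·23 = 230 ≡ 8. So 23^5 ≡ 8 (mod 37).
Hence ψ⁻¹(23) = 8.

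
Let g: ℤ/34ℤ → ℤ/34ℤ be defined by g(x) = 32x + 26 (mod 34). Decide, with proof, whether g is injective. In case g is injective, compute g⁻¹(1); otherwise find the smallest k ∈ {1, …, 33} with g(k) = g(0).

We have gcd(32, 34) = 2 > 1. Taking a = 0 and b = 17: g(0) = 26 and g(17) = 32·17 + 26 = 570 ≡ 26 (mod 34).
So g(0) = g(17) while 0 ≠ 17, hence g is not injective.
Since g is not injective, we find the least positive k with g(k) = g(0): this means 32k ≡ 0 (mod 34), i.e. 34 ∣ 32k. Since gcd(32, 34) = 2, dividing through by 2 this holds exactly when 17 ∣ 16k, and as gcd(16, 17) = 1, exactly when 17 ∣ k.
The smallest positive such k is 17.

17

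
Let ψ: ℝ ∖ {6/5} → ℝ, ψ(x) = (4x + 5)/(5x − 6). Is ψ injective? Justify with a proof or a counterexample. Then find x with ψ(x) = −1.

1/9

Suppose ψ(a) = ψ(b). Cross-multiplying: (4a + 5)(5b − 6) = (4b + 5)(5a − 6).
Expanding both sides and cancelling the symmetric terms leaves −49·(a − b) = 0. Since −49 ≠ 0, a = b. Hence ψ is injective.
Solving ψ(x) = −1: cross-multiplying gives 4x + 5 = −1(5x − 6), which rearranges to 9x = 1, so x = 1/9.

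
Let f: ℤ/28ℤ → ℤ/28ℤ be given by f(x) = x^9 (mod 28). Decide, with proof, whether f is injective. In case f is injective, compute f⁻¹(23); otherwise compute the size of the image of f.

f(2): Repeated squaring mod 28: 2^1 ≡ 2, 2^2 ≡ 2² = 4, 2^4 ≡ 4² = 16, 2^8 ≡ 16² = 256 ≡ 4. Since 9 = 8 + 1, 2^9 ≡ 4·2: 4·2 = 8. So 2^9 ≡ 8 (mod 28).
f(4): Repeated squaring mod 28: 4^1 ≡ 4, 4^2 ≡ 4² = 16, 4^4 ≡ 16² = 256 ≡ 4, 4^8 ≡ 4² = 16. Since 9 = 8 + 1, 4^9 ≡ 16·4: 16·4 = 64 ≡ 8. So 4^9 ≡ 8 (mod 28).
So f(2) = f(4) = 8 while 2 ≠ 4, therefore f is not injective.
Since f is not injective, we determine |image(f)|. Computing x^9 mod 28 for each x (by repeated squaring, reducing mod 28 at every step), the values f(0), f(1), …, f(27) are: 0, 1, 8, 27, 8, 13, 20, 7, 8, 1, 20, 15, 20, 13, 0, 15, 8, 13, 8, 27, 20, 21, 8, 15, 20, 1, 20, 27.
The distinct values are {0, 1, 7, 8, 13, 15, 20, 21, 27}; there are 9 of them.

9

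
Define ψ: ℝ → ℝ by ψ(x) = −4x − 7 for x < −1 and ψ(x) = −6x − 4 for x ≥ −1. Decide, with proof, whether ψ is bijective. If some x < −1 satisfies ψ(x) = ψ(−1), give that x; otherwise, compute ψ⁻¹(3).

-9/4

Both pieces are strictly decreasing (slopes −4 and −6), so each is injective on its own interval.
The left piece maps (−∞, −1) onto (−3, ∞); the right piece maps [−1, ∞) onto (−∞, 2].
These images overlap. In particular ψ(−1) = 2 (right piece), and solving −4x − 7 = 2 on the left piece gives x = −9/4 < −1.
So ψ(−9/4) = ψ(−1) with −9/4 ≠ −1, and ψ is not injective, hence not bijective. This x = −9/4 is the requested value below −1.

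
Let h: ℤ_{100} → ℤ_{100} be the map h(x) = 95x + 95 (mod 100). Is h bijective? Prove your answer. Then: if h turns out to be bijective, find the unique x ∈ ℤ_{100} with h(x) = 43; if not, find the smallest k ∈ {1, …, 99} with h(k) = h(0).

We have gcd(95, 100) = 5 > 1. Taking s = 0 and t = 20: h(0) = 95 and h(20) = 95·20 + 95 = 1995 ≡ 95 (mod 100).
So h(0) = h(20) while 0 ≠ 20, thus h is not injective, hence not bijective.
Since h is not bijective, we find the least positive k with h(k) = h(0): this means 95k ≡ 0 (mod 100), i.e. 100 ∣ 95k. Since gcd(95, 100) = 5, dividing through by 5 this holds exactly when 20 ∣ 19k, and as gcd(19, 20) = 1, exactly when 20 ∣ k.
The smallest positive such k is 20.

20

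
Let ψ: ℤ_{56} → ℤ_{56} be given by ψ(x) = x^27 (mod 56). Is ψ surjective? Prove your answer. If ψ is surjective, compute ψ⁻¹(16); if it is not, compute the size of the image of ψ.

15

ψ(2): Repeated squaring mod 56: 2^1 ≡ 2, 2^2 ≡ 2² = 4, 2^4 ≡ 4² = 16, 2^8 ≡ 16² = 256 ≡ 32, 2^16 ≡ 32² = 1024 ≡ 16. Since 27 = 16 + 8 + 2 + 1, 2^27 ≡ 16·32·4·2: 16·32 = 512 ≡ 8, then 8·4 = 32, then 32·2 = 64 ≡ 8. So 2^27 ≡ 8 (mod 56).
ψ(4): Repeated squaring mod 56: 4^1 ≡ 4, 4^2 ≡ 4² = 16, 4^4 ≡ 16² = 256 ≡ 32, 4^8 ≡ 32² = 1024 ≡ 16, 4^16 ≡ 16² = 256 ≡ 32. Since 27 = 16 + 8 + 2 + 1, 4^27 ≡ 32·16·16·4: 32·16 = 512 ≡ 8, then 8·16 = 128 ≡ 16, then 16·4 = 64 ≡ 8. So 4^27 ≡ 8 (mod 56).
So ψ(2) = ψ(4) = 8 while 2 ≠ 4, so ψ is not injective.
A non-injective map from the 56-element set ℤ_{56} to itself takes at most 55 distinct values, so it cannot be surjective. So ψ is not surjective.
Since ψ is not surjective, we determine |image(ψ)|. Computing x^27 mod 56 for each x (by repeated squaring, reducing mod 56 at every step), the values ψ(0), ψ(1), …, ψ(55) are: 0, 1, 8, 27, 8, 13, 48, 7, 8, 1, 48, 43, 48, 13, 0, 15, 8, 41, 8, 27, 48, 21, 8, 15, 48, 1, 48, 27, 0, 29, 8, 55, 8, 41, 48, 35, 8, 29, 48, 15, 48, 41, 0, 43, 8, 13, 8, 55, 48, 49, 8, 43, 48, 29, 48, 55.
The distinct values are {0, 1, 7, 8, 13, 15, 21, 27, 29, 35, 41, 43, 48, 49, 55}; there are 15 of them.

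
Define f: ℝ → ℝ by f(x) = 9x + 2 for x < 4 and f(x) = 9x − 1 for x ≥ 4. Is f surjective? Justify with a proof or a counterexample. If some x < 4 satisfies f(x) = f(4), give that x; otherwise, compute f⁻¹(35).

Both pieces are strictly increasing (slopes 9 and 9), so each is injective on its own interval.
The left piece maps (−∞, 4) onto (−∞, 38); the right piece maps [4, ∞) onto [35, ∞).
The union (−∞, 38) ∪ [35, ∞) covers ℝ, so f is surjective.
For the follow-up: the images overlap, so an x < 4 with f(x) = f(4) exists. f(4) = 35; solving 9x + 2 = 35 for x < 4 gives x = (35 − 2)/9 = 11/3.

11/3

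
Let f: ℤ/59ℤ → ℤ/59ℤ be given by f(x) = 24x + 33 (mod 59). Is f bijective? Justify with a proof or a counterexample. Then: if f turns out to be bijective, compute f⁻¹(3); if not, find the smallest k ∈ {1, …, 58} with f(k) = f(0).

43

Recall that injectivity means: for all x_1, x_2 in the domain, f(x_1) = f(x_2) implies x_1 = x_2.
If f(x_1) = f(x_2), then 24x_1 ≡ 24x_2 (mod 59). Because gcd(24, 59) = 1, we may cancel 24 to get x_1 ≡ x_2 (mod 59).
We now compute 24⁻¹ mod 59 explicitly. Euclid's algorithm: 59 = 2·24 + 11, 24 = 2·11 + 2, 11 = 5·2 + 1; back-substituting gives 1 = 32·24 − 13·59, so 24⁻¹ ≡ 32 (mod 59).
For any y ∈ ℤ/59ℤ, x = 32(y − 33) mod 59 satisfies f(x) = 24·32(y − 33) + 33 ≡ y (since 24·32 ≡ 1 mod 59). So every y has a preimage.
Thus f is bijective.
Since f is bijective, we find f⁻¹(3): we need 24x ≡ 3 − 33 ≡ 29 (mod 59). Using 24⁻¹ = 32: x ≡ 32·29 = 928 = 15·59 + 43, so x = 43.
Check: f(43) = 24·43 + 33 = 1065 = 18·59 + 3 ≡ 3 (mod 59).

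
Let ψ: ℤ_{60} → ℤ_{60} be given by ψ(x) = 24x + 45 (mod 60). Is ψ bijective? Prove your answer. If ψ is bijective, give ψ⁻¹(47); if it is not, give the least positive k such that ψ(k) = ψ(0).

We have gcd(24, 60) = 12 > 1. Taking a = 0 and b = 5: ψ(0) = 45 and ψ(5) = 24·5 + 45 = 165 ≡ 45 (mod 60).
So ψ(0) = ψ(5) while 0 ≠ 5, therefore ψ is not injective, hence not bijective.
Since ψ is not bijective, we find the least positive k with ψ(k) = ψ(0): this means 24k ≡ 0 (mod 60), i.e. 60 ∣ 24k. Since gcd(24, 60) = 12, dividing through by 12 this holds exactly when 5 ∣ 2k, and as gcd(2, 5) = 1, exactly when 5 ∣ k.
The smallest positive such k is 5.

5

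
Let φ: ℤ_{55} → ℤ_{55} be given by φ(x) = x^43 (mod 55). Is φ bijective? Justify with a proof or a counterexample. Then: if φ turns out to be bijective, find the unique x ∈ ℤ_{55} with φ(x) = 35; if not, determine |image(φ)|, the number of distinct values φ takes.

40

Computing x^43 mod 55 for each x (by repeated squaring, reducing mod 55 at every step), the values φ(0), φ(1), …, φ(54) are: 0, 1, 8, 27, 9, 15, 51, 13, 17, 14, 10, 11, 23, 52, 49, 20, 26, 18, 2, 39, 25, 21, 33, 12, 19, 5, 31, 48, 7, 24, 50, 36, 43, 22, 34, 30, 16, 53, 37, 29, 35, 6, 3, 32, 44, 45, 41, 38, 42, 4, 40, 46, 28, 47, 54.
Every element of ℤ_{55} appears exactly once in this list, so φ is a bijection, and in particular bijective.
Since φ is bijective, we read off the preimage of 35 from the same table: φ(40) = 35, so φ⁻¹(35) = 40.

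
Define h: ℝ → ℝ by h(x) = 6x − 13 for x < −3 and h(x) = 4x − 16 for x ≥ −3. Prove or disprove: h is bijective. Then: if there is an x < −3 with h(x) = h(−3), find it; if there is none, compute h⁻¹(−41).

Both pieces are strictly increasing (slopes 6 and 4), so each is injective on its own interval.
The left piece maps (−∞, −3) onto (−∞, −31); the right piece maps [−3, ∞) onto [−28, ∞).
The images leave a gap (−31 has no preimage), so h is not surjective, hence not bijective.
Because the two images are disjoint, no x < −3 has h(x) = h(−3), so we compute h⁻¹(−41): −41 lies in (−∞, −31), so solve 6x − 13 = −41: x = (−41 + 13)/6 = −14/3.

-14/3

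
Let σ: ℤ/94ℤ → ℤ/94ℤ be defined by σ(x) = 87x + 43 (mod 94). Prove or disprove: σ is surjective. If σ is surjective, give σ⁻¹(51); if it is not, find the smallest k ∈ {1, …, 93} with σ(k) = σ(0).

Recall: surjectivity means every element of the codomain has a preimage under σ.
Since gcd(87, 94) = 1, 87 is invertible modulo 94. Euclid's algorithm: 94 = 1·87 + 7, 87 = 12·7 + 3, 7 = 2·3 + 1; back-substituting gives 1 = 67·87 − 62·94, so 87⁻¹ ≡ 67 (mod 94).
Then y ↦ 67(y − 43) is a two-sided inverse to σ, so every y ∈ ℤ/94ℤ has a preimage.
Hence σ is surjective.
Since σ is surjective, we compute σ⁻¹(51): solve 87x + 43 ≡ 51 (mod 94), i.e. 87x ≡ 8 (mod 94).
Multiplying by 87⁻¹ = 67 gives x ≡ 67·8 = 536 = 5·94 + 66 ≡ 66 (mod 94).
Check: σ(66) = 87·66 + 43 = 5785 = 61·94 + 51 ≡ 51 (mod 94).

66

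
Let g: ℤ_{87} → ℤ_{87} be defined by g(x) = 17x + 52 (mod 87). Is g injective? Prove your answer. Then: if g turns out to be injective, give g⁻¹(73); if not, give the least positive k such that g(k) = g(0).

By definition, injectivity means: for all u, v in the domain, g(u) = g(v) implies u = v.
Suppose g(u) = g(v) in ℤ_{87}. Then 17u + 52 ≡ 17v + 52 (mod 87), thus 17(u − v) ≡ 0 (mod 87).
Since gcd(17, 87) = 1, 17 is invertible modulo 87, so u − v ≡ 0 (mod 87), i.e. u = v.
So g is injective.
We now compute 17⁻¹ mod 87 explicitly. Euclid's algorithm: 87 = 5·17 + 2, 17 = 8·2 + 1; back-substituting gives 1 = 41·17 − 8·87, so 17⁻¹ ≡ 41 (mod 87).
Since g is injective, we find g⁻¹(73): we need 17x ≡ 73 − 52 ≡ 21 (mod 87). Using 17⁻¹ = 41: x ≡ 41·21 = 861 = 9·87 + 78, so x = 78.
Check: g(78) = 17·78 + 52 = 1378 = 15·87 + 73 ≡ 73 (mod 87).

78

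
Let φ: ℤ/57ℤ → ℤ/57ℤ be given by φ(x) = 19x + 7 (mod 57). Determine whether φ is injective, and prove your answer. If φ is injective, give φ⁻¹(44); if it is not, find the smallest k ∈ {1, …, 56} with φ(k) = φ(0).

3

Recall: injectivity means: for all u, v in the domain, φ(u) = φ(v) implies u = v.
We have gcd(19, 57) = 19 > 1. Taking u = 0 and v = 3: φ(0) = 7 and φ(3) = 19·3 + 7 = 64 ≡ 7 (mod 57).
So φ(0) = φ(3) while 0 ≠ 3, hence φ is not injective.
Since φ is not injective, we find the least positive k with φ(k) = φ(0): this means 19k ≡ 0 (mod 57), i.e. 57 ∣ 19k. Since gcd(19, 57) = 19, dividing through by 19 this holds exactly when 3 ∣ k.
The smallest positive such k is 3.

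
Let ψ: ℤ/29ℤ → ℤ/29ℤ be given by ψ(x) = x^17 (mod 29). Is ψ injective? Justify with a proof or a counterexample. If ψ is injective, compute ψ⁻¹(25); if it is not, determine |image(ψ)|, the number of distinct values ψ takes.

20

Since 29 is prime, the nonzero elements of ℤ/29ℤ form a cyclic group of order 28.
As gcd(17, 28) = 1, raising to the 17th power is a bijection on this group: if u^17 ≡ v^17 then (uv^{−1})^17 = 1, and the only element of order dividing gcd(17, 28) = 1 is 1, so u = v.
With ψ(0) = 0 this makes ψ injective on all of ℤ/29ℤ, hence bijective (finite equal-size domain and codomain). In particular ψ is injective.
Since ψ is injective, we find the preimage of 25. The inverse of x ↦ x^17 on (ℤ/29ℤ)^× is x ↦ x^5, because 17·5 = 85 = 3·28 + 1 ≡ 1 (mod 28) and x^{28} = 1 for x ≠ 0 (Fermat). So ψ⁻¹(25) = 25^5 mod 29.
Repeated squaring mod 29: 25^1 ≡ 25, 25^2 ≡ 25² = 625 ≡ 16, 25^4 ≡ 16² = 256 ≡ 24. Since 5 = 4 + 1, 25^5 ≡ 24·25: 24·25 = 600 ≡ 20. So 25^5 ≡ 20 (mod 29).
Hence ψ⁻¹(25) = 20.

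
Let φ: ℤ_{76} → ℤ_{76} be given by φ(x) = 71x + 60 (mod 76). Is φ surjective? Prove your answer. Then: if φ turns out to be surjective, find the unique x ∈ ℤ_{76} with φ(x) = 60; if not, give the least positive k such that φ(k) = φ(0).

0

Since gcd(71, 76) = 1, 71 is invertible modulo 76. Euclid's algorithm: 76 = 1·71 + 5, 71 = 14·5 + 1; back-substituting gives 1 = 15·71 − 14·76, so 71⁻¹ ≡ 15 (mod 76).
For any y ∈ ℤ_{76}, x = 15(y − 60) mod 76 satisfies φ(x) = 71·15(y − 60) + 60 ≡ y (since 71·15 ≡ 1 mod 76). So every y has a preimage.
So φ is surjective.
Since φ is surjective, we compute φ⁻¹(60): solve 71x + 60 ≡ 60 (mod 76), i.e. 71x ≡ 0 (mod 76).
Multiplying by 71⁻¹ = 15 gives x ≡ 15·0 = 0 ≡ 0 (mod 76).
Check: φ(0) = 71·0 + 60 = 60 ≡ 60 (mod 76).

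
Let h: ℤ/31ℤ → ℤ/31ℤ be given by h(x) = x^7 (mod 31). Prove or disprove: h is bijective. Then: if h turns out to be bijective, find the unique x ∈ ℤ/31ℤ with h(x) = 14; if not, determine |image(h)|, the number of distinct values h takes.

Since 31 is prime, the nonzero elements of ℤ/31ℤ form a cyclic group of order 30.
As gcd(7, 30) = 1, raising to the 7th power is a bijection on this group: if x_1^7 ≡ x_2^7 then (x_1x_2^{−1})^7 = 1, and the only element of order dividing gcd(7, 30) = 1 is 1, so x_1 = x_2.
With h(0) = 0 this makes h injective on all of ℤ/31ℤ, hence bijective (finite equal-size domain and codomain). In particular h is bijective.
Since h is bijective, we find the preimage of 14. The inverse of x ↦ x^7 on (ℤ/31ℤ)^× is x ↦ x^13, because 7·13 = 91 = 3·30 + 1 ≡ 1 (mod 30) and x^{30} = 1 for x ≠ 0 (Fermat). So h⁻¹(14) = 14^13 mod 31.
Repeated squaring mod 31: 14^1 ≡ 14, 14^2 ≡ 14² = 196 ≡ 10, 14^4 ≡ 10² = 100 ≡ 7, 14^8 ≡ 7² = 49 ≡ 18. Since 13 = 8 + 4 + 1, 14^13 ≡ 18·7·14: 18·7 = 126 ≡ 2, then 2·14 = 28. So 14^13 ≡ 28 (mod 31).
Hence h⁻¹(14) = 28.

28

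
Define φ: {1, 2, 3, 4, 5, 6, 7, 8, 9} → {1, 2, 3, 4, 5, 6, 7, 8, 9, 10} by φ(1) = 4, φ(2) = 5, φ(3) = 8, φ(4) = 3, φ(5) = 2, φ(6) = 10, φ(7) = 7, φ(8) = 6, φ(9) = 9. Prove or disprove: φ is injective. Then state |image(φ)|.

The values φ(1), …, φ(9) are 4, 5, 8, 3, 2, 10, 7, 6, 9 — all distinct.
So φ(x_1) = φ(x_2) only when x_1 = x_2, and φ is injective.
The image of φ is {2, 3, 4, 5, 6, 7, 8, 9, 10}, which has 9 elements.

9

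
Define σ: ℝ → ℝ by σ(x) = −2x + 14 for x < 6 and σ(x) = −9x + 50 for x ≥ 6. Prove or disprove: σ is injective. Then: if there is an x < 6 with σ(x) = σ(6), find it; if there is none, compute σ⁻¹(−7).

Both pieces are strictly decreasing (slopes −2 and −9), so each is injective on its own interval.
The left piece maps (−∞, 6) onto (2, ∞); the right piece maps [6, ∞) onto (−∞, −4].
These images are disjoint, so no value is attained by both pieces. Thus σ is injective.
Because the two images are disjoint, no x < 6 has σ(x) = σ(6), so we compute σ⁻¹(−7): −7 lies in (−∞, −4], so solve −9x + 50 = −7: x = (−7 − 50)/(−9) = 19/3.

19/3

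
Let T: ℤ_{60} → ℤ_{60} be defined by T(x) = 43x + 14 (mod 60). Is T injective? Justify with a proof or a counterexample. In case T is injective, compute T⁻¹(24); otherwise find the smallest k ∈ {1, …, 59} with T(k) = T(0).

10

Suppose T(s) = T(t) in ℤ_{60}. Then 43s + 14 ≡ 43t + 14 (mod 60), therefore 43(s − t) ≡ 0 (mod 60).
Since gcd(43, 60) = 1, 43 is invertible modulo 60, hence s − t ≡ 0 (mod 60), i.e. s = t.
So T is injective.
We now compute 43⁻¹ mod 60 explicitly. Euclid's algorithm: 60 = 1·43 + 17, 43 = 2·17 + 9, 17 = 1·9 + 8, 9 = 1·8 + 1; back-substituting gives 1 = 7·43 − 5·60, so 43⁻¹ ≡ 7 (mod 60).
Since T is injective, we find T⁻¹(24): we need 43x ≡ 24 − 14 ≡ 10 (mod 60). Using 43⁻¹ = 7: x ≡ 7·10 = 70 = 1·60 + 10, so x = 10.
Check: T(10) = 43·10 + 14 = 444 = 7·60 + 24 ≡ 24 (mod 60).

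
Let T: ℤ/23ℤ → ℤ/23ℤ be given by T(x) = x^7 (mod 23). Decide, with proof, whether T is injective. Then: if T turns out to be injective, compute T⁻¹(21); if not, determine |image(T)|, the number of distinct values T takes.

Since 23 is prime, the nonzero elements of ℤ/23ℤ form a cyclic group of order 22.
As gcd(7, 22) = 1, raising to the 7th power is a bijection on this group: if s^7 ≡ t^7 then (st^{−1})^7 = 1, and the only element of order dividing gcd(7, 22) = 1 is 1, so s = t.
With T(0) = 0 this makes T injective on all of ℤ/23ℤ, hence bijective (finite equal-size domain and codomain). In particular T is injective.
Since T is injective, we find the preimage of 21. The inverse of x ↦ x^7 on (ℤ/23ℤ)^× is x ↦ x^19, because 7·19 = 133 = 6·22 + 1 ≡ 1 (mod 22) and x^{22} = 1 for x ≠ 0 (Fermat). So T⁻¹(21) = 21^19 mod 23.
Repeated squaring mod 23: 21^1 ≡ 21, 21^2 ≡ 21² = 441 ≡ 4, 21^4 ≡ 4² = 16, 21^8 ≡ 16² = 256 ≡ 3, 21^16 ≡ 3² = 9. Since 19 = 16 + 2 + 1, 21^19 ≡ 9·4·21: 9·4 = 36 ≡ 13, then 13·21 = 273 ≡ 20. So 21^19 ≡ 20 (mod 23).
Hence T⁻¹(21) = 20.

20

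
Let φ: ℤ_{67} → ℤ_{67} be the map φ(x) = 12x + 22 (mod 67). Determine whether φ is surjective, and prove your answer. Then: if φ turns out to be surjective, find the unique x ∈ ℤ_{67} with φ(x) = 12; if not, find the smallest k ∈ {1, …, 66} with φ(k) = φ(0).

55

Recall that surjectivity means every element of the codomain has a preimage under φ.
Since gcd(12, 67) = 1, 12 is invertible modulo 67. Euclid's algorithm: 67 = 5·12 + 7, 12 = 1·7 + 5, 7 = 1·5 + 2, 5 = 2·2 + 1; back-substituting gives 1 = 28·12 − 5·67, so 12⁻¹ ≡ 28 (mod 67).
For any y ∈ ℤ_{67}, x = 28(y − 22) mod 67 satisfies φ(x) = 12·28(y − 22) + 22 ≡ y (since 12·28 ≡ 1 mod 67). So every y has a preimage.
Hence φ is surjective.
Since φ is surjective, we find φ⁻¹(12): we need 12x ≡ 12 − 22 ≡ 57 (mod 67). Using 12⁻¹ = 28: x ≡ 28·57 = 1596 = 23·67 + 55, so x = 55.
Check: φ(55) = 12·55 + 22 = 682 = 10·67 + 12 ≡ 12 (mod 67).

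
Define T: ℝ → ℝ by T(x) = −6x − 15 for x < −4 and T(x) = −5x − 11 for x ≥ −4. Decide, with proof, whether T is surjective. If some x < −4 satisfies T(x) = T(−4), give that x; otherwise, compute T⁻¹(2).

-13/5

Both pieces are strictly decreasing (slopes −6 and −5), so each is injective on its own interval.
The left piece maps (−∞, −4) onto (9, ∞); the right piece maps [−4, ∞) onto (−∞, 9].
These images together cover ℝ, so T is surjective.
Because the two images are disjoint, no x < −4 has T(x) = T(−4), so we compute T⁻¹(2): 2 lies in (−∞, 9], so solve −5x − 11 = 2: x = (2 + 11)/(−5) = −13/5.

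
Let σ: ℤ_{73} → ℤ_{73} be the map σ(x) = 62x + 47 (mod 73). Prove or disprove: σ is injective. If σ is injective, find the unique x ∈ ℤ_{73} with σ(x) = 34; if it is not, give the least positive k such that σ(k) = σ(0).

If σ(s) = σ(t), then 62s ≡ 62t (mod 73). Because gcd(62, 73) = 1, we may cancel 62 to get s ≡ t (mod 73).
Thus σ is injective.
We now compute 62⁻¹ mod 73 explicitly. Euclid's algorithm: 73 = 1·62 + 11, 62 = 5·11 + 7, 11 = 1·7 + 4, 7 = 1·4 + 3, 4 = 1·3 + 1; back-substituting gives 1 = 53·62 − 45·73, so 62⁻¹ ≡ 53 (mod 73).
Since σ is injective, we find σ⁻¹(34): we need 62x ≡ 34 − 47 ≡ 60 (mod 73). Using 62⁻¹ = 53: x ≡ 53·60 = 3180 = 43·73 + 41, so x = 41.
Check: σ(41) = 62·41 + 47 = 2589 = 35·73 + 34 ≡ 34 (mod 73).

41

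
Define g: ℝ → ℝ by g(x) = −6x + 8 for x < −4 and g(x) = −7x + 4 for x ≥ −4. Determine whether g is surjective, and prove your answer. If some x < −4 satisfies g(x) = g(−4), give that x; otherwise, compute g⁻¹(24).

-20/7

Both pieces are strictly decreasing (slopes −6 and −7), so each is injective on its own interval.
The left piece maps (−∞, −4) onto (32, ∞); the right piece maps [−4, ∞) onto (−∞, 32].
These images together cover ℝ, so g is surjective.
Because the two images are disjoint, no x < −4 has g(x) = g(−4), so we compute g⁻¹(24): 24 lies in (−∞, 32], so solve −7x + 4 = 24: x = (24 − 4)/(−7) = −20/7.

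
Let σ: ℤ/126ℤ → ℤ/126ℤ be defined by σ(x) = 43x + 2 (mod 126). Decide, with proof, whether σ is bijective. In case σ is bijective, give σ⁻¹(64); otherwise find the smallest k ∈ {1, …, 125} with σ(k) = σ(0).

Suppose σ(s) = σ(t) in ℤ/126ℤ. Then 43s + 2 ≡ 43t + 2 (mod 126), thus 43(s − t) ≡ 0 (mod 126).
Since gcd(43, 126) = 1, 43 is invertible modulo 126, so s − t ≡ 0 (mod 126), i.e. s = t.
We now compute 43⁻¹ mod 126 explicitly. Euclid's algorithm: 126 = 2·43 + 40, 43 = 1·40 + 3, 40 = 13·3 + 1; back-substituting gives 1 = 85·43 − 29·126, so 43⁻¹ ≡ 85 (mod 126).
For any y ∈ ℤ/126ℤ, x = 85(y − 2) mod 126 satisfies σ(x) = 43·85(y − 2) + 2 ≡ y (since 43·85 ≡ 1 mod 126). So every y has a preimage.
Hence σ is bijective.
Since σ is bijective, we find σ⁻¹(64): we need 43x ≡ 64 − 2 ≡ 62 (mod 126). Using 43⁻¹ = 85: x ≡ 85·62 = 5270 = 41·126 + 104, so x = 104.
Check: σ(104) = 43·104 + 2 = 4474 = 35·126 + 64 ≡ 64 (mod 126).

104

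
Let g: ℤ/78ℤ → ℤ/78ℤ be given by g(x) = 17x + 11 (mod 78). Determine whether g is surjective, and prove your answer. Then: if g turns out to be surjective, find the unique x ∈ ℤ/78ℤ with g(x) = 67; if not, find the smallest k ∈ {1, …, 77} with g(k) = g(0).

By definition, g is surjective if every y in the codomain equals g(x) for some x in the domain.
Since gcd(17, 78) = 1, 17 is invertible modulo 78. Euclid's algorithm: 78 = 4·17 + 10, 17 = 1·10 + 7, 10 = 1·7 + 3, 7 = 2·3 + 1; back-substituting gives 1 = 23·17 − 5·78, so 17⁻¹ ≡ 23 (mod 78).
Then y ↦ 23(y − 11) is a two-sided inverse to g, so every y ∈ ℤ/78ℤ has a preimage.
Therefore g is surjective.
Since g is surjective, we compute g⁻¹(67): solve 17x + 11 ≡ 67 (mod 78), i.e. 17x ≡ 56 (mod 78).
Multiplying by 17⁻¹ = 23 gives x ≡ 23·56 = 1288 = 16·78 + 40 ≡ 40 (mod 78).
Check: g(40) = 17·40 + 11 = 691 = 8·78 + 67 ≡ 67 (mod 78).

40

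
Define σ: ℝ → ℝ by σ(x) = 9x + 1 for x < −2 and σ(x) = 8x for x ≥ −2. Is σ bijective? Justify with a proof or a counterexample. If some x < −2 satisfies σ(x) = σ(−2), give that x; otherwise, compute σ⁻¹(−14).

-7/4

Both pieces are strictly increasing (slopes 9 and 8), so each is injective on its own interval.
The left piece maps (−∞, −2) onto (−∞, −17); the right piece maps [−2, ∞) onto [−16, ∞).
The images leave a gap (−17 has no preimage), so σ is not surjective, hence not bijective.
Because the two images are disjoint, no x < −2 has σ(x) = σ(−2), so we compute σ⁻¹(−14): −14 lies in [−16, ∞), so solve 8x = −14: x = (−14 − 0)/8 = −7/4.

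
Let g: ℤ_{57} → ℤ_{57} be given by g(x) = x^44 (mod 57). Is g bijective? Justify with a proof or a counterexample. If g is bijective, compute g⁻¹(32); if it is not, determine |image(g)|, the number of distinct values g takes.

20

g(8): Repeated squaring mod 57: 8^1 ≡ 8, 8^2 ≡ 8² = 64 ≡ 7, 8^4 ≡ 7² = 49, 8^8 ≡ 49² = 2401 ≡ 7, 8^16 ≡ 7² = 49, 8^32 ≡ 49² = 2401 ≡ 7. Since 44 = 32 + 8 + 4, 8^44 ≡ 7·7·49: 7·7 = 49, then 49·49 = 2401 ≡ 7. So 8^44 ≡ 7 (mod 57).
g(11): Repeated squaring mod 57: 11^1 ≡ 11, 11^2 ≡ 11² = 121 ≡ 7, 11^4 ≡ 7² = 49, 11^8 ≡ 49² = 2401 ≡ 7, 11^16 ≡ 7² = 49, 11^32 ≡ 49² = 2401 ≡ 7. Since 44 = 32 + 8 + 4, 11^44 ≡ 7·7·49: 7·7 = 49, then 49·49 = 2401 ≡ 7. So 11^44 ≡ 7 (mod 57).
So g(8) = g(11) = 7 while 8 ≠ 11, therefore g is not injective, hence not bijective.
Since g is not bijective, we determine |image(g)|. Computing x^44 mod 57 for each x (by repeated squaring, reducing mod 57 at every step), the values g(0), g(1), …, g(56) are: 0, 1, 28, 6, 43, 4, 54, 49, 7, 36, 55, 7, 30, 16, 4, 24, 25, 28, 39, 19, 1, 9, 25, 43, 42, 16, 49, 45, 55, 55, 45, 49, 16, 42, 43, 25, 9, 1, 19, 39, 28, 25, 24, 4, 16, 30, 7, 55, 36, 7, 49, 54, 4, 43, 6, 28, 1.
The distinct values are {0, 1, 4, 6, 7, 9, 16, 19, 24, 25, 28, 30, 36, 39, 42, 43, 45, 49, 54, 55}; there are 20 of them.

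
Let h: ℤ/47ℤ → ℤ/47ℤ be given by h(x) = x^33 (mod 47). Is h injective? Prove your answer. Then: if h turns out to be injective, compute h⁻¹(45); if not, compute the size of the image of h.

Since 47 is prime, the nonzero elements of ℤ/47ℤ form a cyclic group of order 46.
As gcd(33, 46) = 1, raising to the 33rd power is a bijection on this group: if a^33 ≡ b^33 then (ab^{−1})^33 = 1, and the only element of order dividing gcd(33, 46) = 1 is 1, so a = b.
With h(0) = 0 this makes h injective on all of ℤ/47ℤ, hence bijective (finite equal-size domain and codomain). In particular h is injective.
Since h is injective, we find the preimage of 45. The inverse of x ↦ x^33 on (ℤ/47ℤ)^× is x ↦ x^7, because 33·7 = 231 = 5·46 + 1 ≡ 1 (mod 46) and x^{46} = 1 for x ≠ 0 (Fermat). So h⁻¹(45) = 45^7 mod 47.
Repeated squaring mod 47: 45^1 ≡ 45, 45^2 ≡ 45² = 2025 ≡ 4, 45^4 ≡ 4² = 16. Since 7 = 4 + 2 + 1, 45^7 ≡ 16·4·45: 16·4 = 64 ≡ 17, then 17·45 = 765 ≡ 13. So 45^7 ≡ 13 (mod 47).
Hence h⁻¹(45) = 13.

13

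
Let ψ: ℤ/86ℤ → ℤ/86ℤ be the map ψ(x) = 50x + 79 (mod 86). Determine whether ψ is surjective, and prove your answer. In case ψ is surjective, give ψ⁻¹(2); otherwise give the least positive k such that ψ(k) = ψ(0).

43

Since gcd(50, 86) = 2, we have 50x ≡ 0 (mod 2) for all x, so ψ(x) ≡ 1 (mod 2).
But 0 ≢ 1 (mod 2), so 0 ∈ ℤ/86ℤ has no preimage. So ψ is not surjective.
Since ψ is not surjective, we find the least positive k with ψ(k) = ψ(0): this means 50k ≡ 0 (mod 86), i.e. 86 ∣ 50k. Since gcd(50, 86) = 2, dividing through by 2 this holds exactly when 43 ∣ 25k, and as gcd(25, 43) = 1, exactly when 43 ∣ k.
The smallest positive such k is 43.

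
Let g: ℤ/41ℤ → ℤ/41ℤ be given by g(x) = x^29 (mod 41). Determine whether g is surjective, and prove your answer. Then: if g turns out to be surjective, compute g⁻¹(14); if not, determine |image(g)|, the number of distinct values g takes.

Since 41 is prime, the nonzero elements of ℤ/41ℤ form a cyclic group of order 40.
As gcd(29, 40) = 1, raising to the 29th power is a bijection on this group: if u^29 ≡ v^29 then (uv^{−1})^29 = 1, and the only element of order dividing gcd(29, 40) = 1 is 1, so u = v.
With g(0) = 0 this makes g injective on all of ℤ/41ℤ, hence bijective (finite equal-size domain and codomain). In particular g is surjective.
Since g is surjective, we find the preimage of 14. The inverse of x ↦ x^29 on (ℤ/41ℤ)^× is x ↦ x^29, because 29·29 = 841 = 21·40 + 1 ≡ 1 (mod 40) and x^{40} = 1 for x ≠ 0 (Fermat). So g⁻¹(14) = 14^29 mod 41.
Repeated squaring mod 41: 14^1 ≡ 14, 14^2 ≡ 14² = 196 ≡ 32, 14^4 ≡ 32² = 1024 ≡ 40, 14^8 ≡ 40² = 1600 ≡ 1, 14^16 ≡ 1² = 1. Since 29 = 16 + 8 + 4 + 1, 14^29 ≡ 1·1·40·14: 1·1 = 1, then 1·40 = 40, then 40·14 = 560 ≡ 27. So 14^29 ≡ 27 (mod 41).
Hence g⁻¹(14) = 27.

27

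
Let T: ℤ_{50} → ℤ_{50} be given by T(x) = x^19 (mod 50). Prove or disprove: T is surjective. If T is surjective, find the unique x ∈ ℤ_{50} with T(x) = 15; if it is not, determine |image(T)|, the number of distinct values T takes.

T(0) = 0^19 = 0.
T(10): Repeated squaring mod 50: 10^1 ≡ 10, 10^2 ≡ 10² = 100 ≡ 0, 10^4 ≡ 0² = 0, 10^8 ≡ 0² = 0, 10^16 ≡ 0² = 0. Since 19 = 16 + 2 + 1, 10^19 ≡ 0·0·10: 0·0 = 0, then 0·10 = 0. So 10^19 ≡ 0 (mod 50).
So T(0) = T(10) = 0 while 0 ≠ 10, thus T is not injective.
A non-injective map from the 50-element set ℤ_{50} to itself takes at most 49 distinct values, so it cannot be surjective. Thus T is not surjective.
Since T is not surjective, we determine |image(T)|. Computing x^19 mod 50 for each x (by repeated squaring, reducing mod 50 at every step), the values T(0), T(1), …, T(49) are: 0, 1, 38, 17, 44, 25, 46, 43, 22, 39, 0, 41, 48, 27, 34, 25, 36, 3, 32, 29, 0, 31, 8, 37, 24, 25, 26, 13, 42, 19, 0, 21, 18, 47, 14, 25, 16, 23, 2, 9, 0, 11, 28, 7, 4, 25, 6, 33, 12, 49.
The distinct values are {0, 1, 2, 3, 4, 6, 7, 8, 9, 11, 12, 13, 14, 16, 17, 18, 19, 21, 22, 23, 24, 25, 26, 27, 28, 29, 31, 32, 33, 34, 36, 37, 38, 39, 41, 42, 43, 44, 46, 47, 48, 49}; there are 42 of them.

42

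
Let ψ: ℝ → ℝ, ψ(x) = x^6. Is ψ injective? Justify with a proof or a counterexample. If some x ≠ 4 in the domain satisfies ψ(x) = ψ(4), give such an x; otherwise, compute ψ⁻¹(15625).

ψ(4) = 4096 = (−4)^6 = ψ(−4) (since 6 is even), with 4 ≠ −4. So ψ is not injective.
For the follow-up, such an x exists: taking x = −4 ∈ ℝ gives ψ(−4) = 4096 = ψ(4) with −4 ≠ 4.

-4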